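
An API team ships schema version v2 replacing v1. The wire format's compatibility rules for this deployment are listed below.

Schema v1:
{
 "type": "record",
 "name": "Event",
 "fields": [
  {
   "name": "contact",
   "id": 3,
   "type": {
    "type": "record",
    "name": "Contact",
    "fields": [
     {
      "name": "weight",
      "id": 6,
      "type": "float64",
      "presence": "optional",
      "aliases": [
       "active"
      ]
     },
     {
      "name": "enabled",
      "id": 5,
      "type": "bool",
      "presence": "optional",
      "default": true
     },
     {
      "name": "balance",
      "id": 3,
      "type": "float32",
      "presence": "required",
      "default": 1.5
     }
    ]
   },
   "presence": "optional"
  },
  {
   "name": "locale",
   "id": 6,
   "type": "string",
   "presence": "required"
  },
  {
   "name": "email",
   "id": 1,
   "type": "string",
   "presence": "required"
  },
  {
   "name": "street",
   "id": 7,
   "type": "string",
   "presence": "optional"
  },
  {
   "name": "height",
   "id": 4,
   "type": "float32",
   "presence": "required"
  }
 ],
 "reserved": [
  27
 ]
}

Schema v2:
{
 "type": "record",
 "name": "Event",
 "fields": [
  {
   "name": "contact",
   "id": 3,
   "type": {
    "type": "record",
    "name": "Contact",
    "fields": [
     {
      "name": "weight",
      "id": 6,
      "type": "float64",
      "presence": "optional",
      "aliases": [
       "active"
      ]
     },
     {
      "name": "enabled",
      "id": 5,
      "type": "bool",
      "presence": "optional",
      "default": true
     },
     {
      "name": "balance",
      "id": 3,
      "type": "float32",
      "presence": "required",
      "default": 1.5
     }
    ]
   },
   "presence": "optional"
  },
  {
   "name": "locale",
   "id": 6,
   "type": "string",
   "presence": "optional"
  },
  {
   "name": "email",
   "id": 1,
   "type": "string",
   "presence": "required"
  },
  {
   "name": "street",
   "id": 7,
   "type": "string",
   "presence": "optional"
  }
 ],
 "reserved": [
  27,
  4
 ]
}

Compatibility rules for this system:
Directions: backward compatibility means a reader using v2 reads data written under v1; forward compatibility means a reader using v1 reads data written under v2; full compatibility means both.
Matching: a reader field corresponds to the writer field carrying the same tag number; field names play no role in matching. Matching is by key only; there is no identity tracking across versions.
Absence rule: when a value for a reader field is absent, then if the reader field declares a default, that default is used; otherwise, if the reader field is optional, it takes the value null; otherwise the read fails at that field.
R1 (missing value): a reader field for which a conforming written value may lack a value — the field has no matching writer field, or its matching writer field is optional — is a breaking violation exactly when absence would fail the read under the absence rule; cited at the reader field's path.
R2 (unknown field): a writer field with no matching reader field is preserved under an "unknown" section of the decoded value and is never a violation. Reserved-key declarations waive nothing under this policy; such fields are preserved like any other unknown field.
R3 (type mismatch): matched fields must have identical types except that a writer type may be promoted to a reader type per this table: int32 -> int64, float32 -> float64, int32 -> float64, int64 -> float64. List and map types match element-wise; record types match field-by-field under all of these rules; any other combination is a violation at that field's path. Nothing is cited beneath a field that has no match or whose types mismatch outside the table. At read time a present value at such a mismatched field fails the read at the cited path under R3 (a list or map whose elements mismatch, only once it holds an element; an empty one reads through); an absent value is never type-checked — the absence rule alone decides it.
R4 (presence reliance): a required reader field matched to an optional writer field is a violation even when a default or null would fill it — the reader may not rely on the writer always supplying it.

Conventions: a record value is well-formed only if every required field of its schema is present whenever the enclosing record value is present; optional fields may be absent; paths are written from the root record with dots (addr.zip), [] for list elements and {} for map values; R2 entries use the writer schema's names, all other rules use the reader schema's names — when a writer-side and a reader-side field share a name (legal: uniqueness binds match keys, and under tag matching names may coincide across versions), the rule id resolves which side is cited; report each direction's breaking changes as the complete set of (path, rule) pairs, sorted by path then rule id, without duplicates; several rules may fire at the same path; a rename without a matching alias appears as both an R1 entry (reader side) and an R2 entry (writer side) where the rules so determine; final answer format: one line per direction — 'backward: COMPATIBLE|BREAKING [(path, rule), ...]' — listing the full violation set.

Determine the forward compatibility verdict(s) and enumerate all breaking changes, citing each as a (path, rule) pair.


forward: BREAKING [(height, R1), (locale, R1), (locale, R4)]

arrows below run writer -> reader for Event
forward for Event (reader v1, writer v2):
  Contact -> Contact, writer optional: contact aligns to contact
  string -> string, writer optional: locale aligns to locale
  string -> string, writer required: email aligns to email
  string -> string, writer optional: street aligns to street
  height: no writer match
  float64 -> float64, writer optional: contact.weight aligns to contact.weight
  bool -> bool, writer optional: contact.enabled aligns to contact.enabled
  float32 -> float32, writer required: contact.balance aligns to contact.balance
  breaking: (height, R1)
  breaking: (locale, R1)
  breaking: (locale, R4)
  => 3 violation(s): forward is BREAKING for Event


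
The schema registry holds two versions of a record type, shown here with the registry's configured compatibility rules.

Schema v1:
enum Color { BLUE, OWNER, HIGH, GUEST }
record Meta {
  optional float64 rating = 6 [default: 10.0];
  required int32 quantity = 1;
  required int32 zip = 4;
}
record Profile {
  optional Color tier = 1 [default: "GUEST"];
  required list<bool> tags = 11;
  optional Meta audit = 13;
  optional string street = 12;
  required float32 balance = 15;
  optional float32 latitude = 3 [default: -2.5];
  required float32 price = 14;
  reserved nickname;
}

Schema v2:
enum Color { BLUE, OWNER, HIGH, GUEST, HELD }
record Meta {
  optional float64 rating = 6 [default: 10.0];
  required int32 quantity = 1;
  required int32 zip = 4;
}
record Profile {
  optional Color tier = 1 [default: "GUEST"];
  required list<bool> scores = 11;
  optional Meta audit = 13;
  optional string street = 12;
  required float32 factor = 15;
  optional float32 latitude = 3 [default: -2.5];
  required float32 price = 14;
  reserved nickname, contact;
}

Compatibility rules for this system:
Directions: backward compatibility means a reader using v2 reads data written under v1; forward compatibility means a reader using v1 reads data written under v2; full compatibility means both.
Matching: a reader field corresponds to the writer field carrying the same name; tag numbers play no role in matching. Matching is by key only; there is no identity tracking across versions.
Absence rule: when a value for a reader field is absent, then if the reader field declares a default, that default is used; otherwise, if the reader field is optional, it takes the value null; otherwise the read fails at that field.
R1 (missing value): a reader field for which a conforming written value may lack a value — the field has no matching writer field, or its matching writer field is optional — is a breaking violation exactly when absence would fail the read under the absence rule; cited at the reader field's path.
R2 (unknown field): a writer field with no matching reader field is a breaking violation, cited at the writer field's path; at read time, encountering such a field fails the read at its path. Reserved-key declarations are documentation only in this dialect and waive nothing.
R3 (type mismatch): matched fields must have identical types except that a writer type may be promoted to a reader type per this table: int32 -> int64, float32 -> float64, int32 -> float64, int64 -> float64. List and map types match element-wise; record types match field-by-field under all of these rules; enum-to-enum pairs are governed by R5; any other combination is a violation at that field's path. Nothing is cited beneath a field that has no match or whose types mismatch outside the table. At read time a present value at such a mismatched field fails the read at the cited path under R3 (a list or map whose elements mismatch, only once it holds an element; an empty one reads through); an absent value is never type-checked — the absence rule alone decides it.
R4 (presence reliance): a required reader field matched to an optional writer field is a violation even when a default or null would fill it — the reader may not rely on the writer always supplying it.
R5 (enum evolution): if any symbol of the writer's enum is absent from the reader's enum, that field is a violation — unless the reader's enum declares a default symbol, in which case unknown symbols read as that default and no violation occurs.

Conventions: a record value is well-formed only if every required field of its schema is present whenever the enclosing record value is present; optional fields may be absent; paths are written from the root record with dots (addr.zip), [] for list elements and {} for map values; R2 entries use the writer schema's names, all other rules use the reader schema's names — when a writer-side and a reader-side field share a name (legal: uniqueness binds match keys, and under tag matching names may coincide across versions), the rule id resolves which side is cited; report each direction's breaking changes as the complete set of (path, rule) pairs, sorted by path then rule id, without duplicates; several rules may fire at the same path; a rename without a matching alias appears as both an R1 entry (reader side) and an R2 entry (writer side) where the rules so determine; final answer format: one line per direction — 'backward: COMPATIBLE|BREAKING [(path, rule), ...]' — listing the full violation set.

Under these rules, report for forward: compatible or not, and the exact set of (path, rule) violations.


the writer's type comes first in each Profile pair
forward pass over Profile, reader schema v1, writer schema v2:
  Color -> Color, writer optional: tier aligns to tier
  tags: no writer match
  Meta -> Meta, writer optional: audit aligns to audit
  string -> string, writer optional: street aligns to street
  balance: no writer match
  float32 -> float32, writer optional: latitude aligns to latitude
  float32 -> float32, writer required: price aligns to price
  writer field scores has no reader counterpart
  writer field factor has no reader counterpart
  float64 -> float64, writer optional: audit.rating aligns to audit.rating
  int32 -> int32, writer required: audit.quantity aligns to audit.quantity
  int32 -> int32, writer required: audit.zip aligns to audit.zip
  violation R1 at balance
  violation R2 at factor
  violation R2 at scores
  violation R1 at tags
  violation R5 at tier
  forward on Profile therefore BREAKING (5)

forward: BREAKING [(balance, R1), (factor, R2), (scores, R2), (tags, R1), (tier, R5)]


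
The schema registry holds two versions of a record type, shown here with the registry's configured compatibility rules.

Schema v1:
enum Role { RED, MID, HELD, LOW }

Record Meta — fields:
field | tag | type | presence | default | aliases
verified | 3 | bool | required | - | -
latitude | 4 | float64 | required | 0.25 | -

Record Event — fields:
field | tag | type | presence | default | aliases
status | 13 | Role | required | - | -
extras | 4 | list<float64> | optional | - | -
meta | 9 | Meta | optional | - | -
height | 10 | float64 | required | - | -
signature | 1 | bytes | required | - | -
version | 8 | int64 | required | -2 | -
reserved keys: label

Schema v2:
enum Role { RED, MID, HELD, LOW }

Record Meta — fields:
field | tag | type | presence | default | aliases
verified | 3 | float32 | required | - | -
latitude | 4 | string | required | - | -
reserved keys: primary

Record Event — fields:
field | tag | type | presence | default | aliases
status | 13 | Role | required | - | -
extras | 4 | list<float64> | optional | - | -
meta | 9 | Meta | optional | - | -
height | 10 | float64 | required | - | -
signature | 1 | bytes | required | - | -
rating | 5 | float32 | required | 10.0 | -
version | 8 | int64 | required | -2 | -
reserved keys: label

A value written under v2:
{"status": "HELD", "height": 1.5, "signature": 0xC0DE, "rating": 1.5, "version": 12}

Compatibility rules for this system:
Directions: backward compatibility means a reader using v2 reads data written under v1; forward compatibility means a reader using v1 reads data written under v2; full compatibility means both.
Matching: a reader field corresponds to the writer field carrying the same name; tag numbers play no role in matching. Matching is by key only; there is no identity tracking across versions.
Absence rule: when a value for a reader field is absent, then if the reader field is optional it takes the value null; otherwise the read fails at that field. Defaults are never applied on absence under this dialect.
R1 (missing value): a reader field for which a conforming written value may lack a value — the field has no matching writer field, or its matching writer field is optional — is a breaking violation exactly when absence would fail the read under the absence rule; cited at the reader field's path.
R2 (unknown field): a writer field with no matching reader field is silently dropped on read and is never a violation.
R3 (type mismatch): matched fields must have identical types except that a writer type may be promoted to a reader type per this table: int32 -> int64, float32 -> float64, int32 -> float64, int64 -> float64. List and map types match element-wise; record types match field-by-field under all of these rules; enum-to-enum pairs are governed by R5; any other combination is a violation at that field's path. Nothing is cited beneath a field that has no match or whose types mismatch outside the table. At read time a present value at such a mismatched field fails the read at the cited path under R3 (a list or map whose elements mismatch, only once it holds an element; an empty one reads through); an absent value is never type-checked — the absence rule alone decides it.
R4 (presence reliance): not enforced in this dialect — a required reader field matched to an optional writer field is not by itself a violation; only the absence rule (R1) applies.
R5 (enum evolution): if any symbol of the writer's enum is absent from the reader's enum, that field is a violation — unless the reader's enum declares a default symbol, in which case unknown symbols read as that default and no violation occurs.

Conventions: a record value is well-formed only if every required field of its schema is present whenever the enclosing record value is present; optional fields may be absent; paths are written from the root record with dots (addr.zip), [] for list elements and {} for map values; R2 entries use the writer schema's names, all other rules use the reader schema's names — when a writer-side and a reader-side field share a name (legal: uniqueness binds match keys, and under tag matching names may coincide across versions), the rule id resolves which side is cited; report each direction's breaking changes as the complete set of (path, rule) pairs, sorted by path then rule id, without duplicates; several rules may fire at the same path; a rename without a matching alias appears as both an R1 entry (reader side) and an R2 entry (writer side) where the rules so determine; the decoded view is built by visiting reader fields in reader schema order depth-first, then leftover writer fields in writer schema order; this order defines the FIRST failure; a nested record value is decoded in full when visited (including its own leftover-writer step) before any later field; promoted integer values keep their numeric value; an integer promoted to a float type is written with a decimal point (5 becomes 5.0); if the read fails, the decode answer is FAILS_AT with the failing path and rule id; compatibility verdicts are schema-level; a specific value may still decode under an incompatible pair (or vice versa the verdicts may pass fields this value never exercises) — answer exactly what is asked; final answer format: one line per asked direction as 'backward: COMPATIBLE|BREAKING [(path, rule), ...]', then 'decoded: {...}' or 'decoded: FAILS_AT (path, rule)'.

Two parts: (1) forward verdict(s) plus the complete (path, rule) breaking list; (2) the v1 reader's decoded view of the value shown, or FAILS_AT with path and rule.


forward: BREAKING [(meta.latitude, R3), (meta.verified, R3)]; decoded: {"status": "HELD", "extras": null, "meta": null, "height": 1.5, "signature": 0xC0DE, "version": 12}

arrows below run writer -> reader for Event
checking forward for Event: reader v1 against writer v2:
  status <- status (Role -> Role, writer required)
  extras <- extras (list<float64> -> list<float64>, writer optional)
  meta <- meta (Meta -> Meta, writer optional)
  height <- height (float64 -> float64, writer required)
  signature <- signature (bytes -> bytes, writer required)
  version <- version (int64 -> int64, writer required)
  rating (writer side), unknown to reader
  meta.verified <- meta.verified (float32 -> bool, writer required)
  meta.latitude <- meta.latitude (string -> float64, writer required)
  rule R3 violated at meta.latitude
  rule R3 violated at meta.verified
  => forward: BREAKING (2)
migrating the Event value to v1:
  status := "HELD"
  extras := null (absent, optional -> null)
  meta := null (absent, optional -> null)
  height := 1.5
  signature := 0xC0DE
  version := 12
  writer rating: unknown -> dropped
  => decoded: {"status": "HELD", "extras": null, "meta": null, "height": 1.5, "signature": 0xC0DE, "version": 12}
the rest of the Event diff is inert for this question:
  added field rating to record Event: required float32, tag 5, default 10.0 (in v2 it sits immediately before version) -> matters only for Event's backward compatibility — outside the asked direction


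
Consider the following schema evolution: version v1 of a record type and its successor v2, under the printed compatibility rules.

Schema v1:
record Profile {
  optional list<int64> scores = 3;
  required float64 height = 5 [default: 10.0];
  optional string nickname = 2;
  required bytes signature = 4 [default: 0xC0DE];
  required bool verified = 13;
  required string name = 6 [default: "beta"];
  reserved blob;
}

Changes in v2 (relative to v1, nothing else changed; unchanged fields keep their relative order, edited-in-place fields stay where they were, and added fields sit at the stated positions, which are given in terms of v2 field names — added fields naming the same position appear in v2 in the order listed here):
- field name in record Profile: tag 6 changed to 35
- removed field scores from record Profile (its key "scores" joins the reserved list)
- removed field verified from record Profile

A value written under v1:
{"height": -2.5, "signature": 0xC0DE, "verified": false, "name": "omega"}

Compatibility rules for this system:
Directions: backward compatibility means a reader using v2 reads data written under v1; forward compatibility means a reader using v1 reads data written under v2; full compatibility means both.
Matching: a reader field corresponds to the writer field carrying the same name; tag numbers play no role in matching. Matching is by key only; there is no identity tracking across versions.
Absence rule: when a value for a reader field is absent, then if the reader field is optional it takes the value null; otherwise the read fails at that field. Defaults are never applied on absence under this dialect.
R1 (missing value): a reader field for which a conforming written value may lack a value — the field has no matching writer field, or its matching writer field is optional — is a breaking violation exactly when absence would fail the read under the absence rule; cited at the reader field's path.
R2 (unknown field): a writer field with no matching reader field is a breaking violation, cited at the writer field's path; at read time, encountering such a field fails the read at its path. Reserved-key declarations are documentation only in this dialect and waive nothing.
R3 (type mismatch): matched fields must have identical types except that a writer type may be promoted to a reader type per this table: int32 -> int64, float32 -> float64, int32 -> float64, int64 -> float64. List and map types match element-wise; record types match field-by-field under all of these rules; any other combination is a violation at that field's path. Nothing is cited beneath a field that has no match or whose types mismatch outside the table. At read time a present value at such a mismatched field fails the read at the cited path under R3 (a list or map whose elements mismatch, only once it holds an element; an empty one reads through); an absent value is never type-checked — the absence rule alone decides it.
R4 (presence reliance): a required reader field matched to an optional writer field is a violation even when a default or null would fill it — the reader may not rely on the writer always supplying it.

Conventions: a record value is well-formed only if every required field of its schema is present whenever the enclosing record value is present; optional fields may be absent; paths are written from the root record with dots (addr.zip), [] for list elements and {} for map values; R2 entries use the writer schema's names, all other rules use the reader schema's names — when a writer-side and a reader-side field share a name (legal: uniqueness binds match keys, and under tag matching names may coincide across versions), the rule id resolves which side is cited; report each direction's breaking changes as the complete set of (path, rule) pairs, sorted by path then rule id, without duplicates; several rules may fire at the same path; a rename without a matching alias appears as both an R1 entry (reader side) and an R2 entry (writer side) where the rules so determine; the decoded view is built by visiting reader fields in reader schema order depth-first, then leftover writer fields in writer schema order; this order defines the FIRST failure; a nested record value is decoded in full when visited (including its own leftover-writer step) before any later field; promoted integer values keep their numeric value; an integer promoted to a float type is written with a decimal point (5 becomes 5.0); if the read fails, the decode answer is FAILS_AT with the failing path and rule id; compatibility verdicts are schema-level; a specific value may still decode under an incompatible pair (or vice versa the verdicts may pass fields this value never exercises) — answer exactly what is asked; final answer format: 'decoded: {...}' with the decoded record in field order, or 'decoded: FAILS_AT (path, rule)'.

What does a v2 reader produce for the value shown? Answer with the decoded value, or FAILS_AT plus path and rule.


decoded: FAILS_AT (verified, R2)

arrows below run writer -> reader for Profile
decoding the Profile value with the v2 reader:
  height := -2.5
  nickname := null (absent, optional -> null)
  signature := 0xC0DE
  name := "omega"
  read fails at verified under R2 (unknown field)
  => FAILS_AT (verified, R2)
ruling out the remaining Profile differences:
  field name in record Profile: tag 6 changed to 35 -> no rule fires on it and the decoded Profile view is identical with or without it
  removed field scores from record Profile (its key "scores" joins the reserved list) -> affects the rule determinations only; this particular Profile value decodes identically


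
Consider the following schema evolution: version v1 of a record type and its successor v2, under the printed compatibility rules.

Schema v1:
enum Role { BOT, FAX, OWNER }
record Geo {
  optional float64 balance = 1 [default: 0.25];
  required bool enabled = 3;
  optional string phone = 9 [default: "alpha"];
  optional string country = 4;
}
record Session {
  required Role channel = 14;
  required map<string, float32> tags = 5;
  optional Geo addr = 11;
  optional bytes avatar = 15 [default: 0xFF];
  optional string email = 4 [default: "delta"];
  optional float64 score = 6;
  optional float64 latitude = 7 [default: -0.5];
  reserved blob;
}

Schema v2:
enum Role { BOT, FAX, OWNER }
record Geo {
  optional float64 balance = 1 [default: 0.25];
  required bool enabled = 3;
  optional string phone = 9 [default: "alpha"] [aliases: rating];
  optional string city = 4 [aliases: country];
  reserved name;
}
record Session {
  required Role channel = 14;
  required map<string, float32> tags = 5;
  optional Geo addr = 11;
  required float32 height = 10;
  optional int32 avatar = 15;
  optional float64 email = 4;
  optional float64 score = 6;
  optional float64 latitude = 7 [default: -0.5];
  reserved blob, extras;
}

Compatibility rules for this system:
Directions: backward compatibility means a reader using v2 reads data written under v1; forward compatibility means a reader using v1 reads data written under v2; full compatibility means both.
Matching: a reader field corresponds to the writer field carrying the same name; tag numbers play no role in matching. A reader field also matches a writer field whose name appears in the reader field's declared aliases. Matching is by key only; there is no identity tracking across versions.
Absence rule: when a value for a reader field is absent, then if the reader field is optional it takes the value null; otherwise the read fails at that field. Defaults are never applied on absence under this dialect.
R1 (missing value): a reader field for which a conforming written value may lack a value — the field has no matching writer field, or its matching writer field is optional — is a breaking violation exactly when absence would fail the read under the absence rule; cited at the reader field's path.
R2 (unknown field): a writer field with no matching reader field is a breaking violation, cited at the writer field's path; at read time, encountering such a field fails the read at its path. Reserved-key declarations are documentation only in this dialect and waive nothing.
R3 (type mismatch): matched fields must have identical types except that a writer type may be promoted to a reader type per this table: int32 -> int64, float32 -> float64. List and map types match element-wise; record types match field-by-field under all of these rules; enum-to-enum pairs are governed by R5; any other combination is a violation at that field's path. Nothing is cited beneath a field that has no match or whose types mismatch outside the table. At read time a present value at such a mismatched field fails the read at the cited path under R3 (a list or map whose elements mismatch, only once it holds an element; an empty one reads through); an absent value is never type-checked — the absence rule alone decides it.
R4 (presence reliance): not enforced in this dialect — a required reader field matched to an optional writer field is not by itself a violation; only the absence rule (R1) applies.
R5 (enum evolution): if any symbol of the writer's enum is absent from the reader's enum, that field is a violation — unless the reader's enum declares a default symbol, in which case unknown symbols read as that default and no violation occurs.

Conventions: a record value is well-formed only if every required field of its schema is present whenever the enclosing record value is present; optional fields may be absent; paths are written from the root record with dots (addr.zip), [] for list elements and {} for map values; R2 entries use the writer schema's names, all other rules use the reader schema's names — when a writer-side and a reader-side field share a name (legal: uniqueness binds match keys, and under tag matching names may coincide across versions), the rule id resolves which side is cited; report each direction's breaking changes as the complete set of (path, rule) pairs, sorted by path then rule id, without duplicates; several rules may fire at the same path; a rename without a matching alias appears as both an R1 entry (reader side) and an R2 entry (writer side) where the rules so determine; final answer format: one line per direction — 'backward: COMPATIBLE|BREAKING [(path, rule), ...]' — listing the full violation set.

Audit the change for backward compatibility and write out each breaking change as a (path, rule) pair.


each type pair in Session: writer, then reader
backward analysis of Session with v2 as reader and v1 as writer:
  channel <- channel (Role -> Role, writer required)
  tags <- tags (map<string, float32> -> map<string, float32>, writer required)
  addr <- addr (Geo -> Geo, writer optional)
  height has no writer counterpart
  avatar <- avatar (bytes -> int32, writer optional)
  email <- email (string -> float64, writer optional)
  score <- score (float64 -> float64, writer optional)
  latitude <- latitude (float64 -> float64, writer optional)
  addr.balance <- addr.balance (float64 -> float64, writer optional)
  addr.enabled <- addr.enabled (bool -> bool, writer required)
  addr.phone <- addr.phone (string -> string, writer optional)
  addr.city <- addr.country (string -> string, writer optional)
  rule R3 violated at avatar
  rule R3 violated at email
  rule R1 violated at height
  => backward: BREAKING (3)
ruling out the remaining Session differences:
  renamed field country to city in record Geo (alias country declared on the renamed field) -> affects forward compatibility only, which is not asked

backward: BREAKING [(avatar, R3), (email, R3), (height, R1)]


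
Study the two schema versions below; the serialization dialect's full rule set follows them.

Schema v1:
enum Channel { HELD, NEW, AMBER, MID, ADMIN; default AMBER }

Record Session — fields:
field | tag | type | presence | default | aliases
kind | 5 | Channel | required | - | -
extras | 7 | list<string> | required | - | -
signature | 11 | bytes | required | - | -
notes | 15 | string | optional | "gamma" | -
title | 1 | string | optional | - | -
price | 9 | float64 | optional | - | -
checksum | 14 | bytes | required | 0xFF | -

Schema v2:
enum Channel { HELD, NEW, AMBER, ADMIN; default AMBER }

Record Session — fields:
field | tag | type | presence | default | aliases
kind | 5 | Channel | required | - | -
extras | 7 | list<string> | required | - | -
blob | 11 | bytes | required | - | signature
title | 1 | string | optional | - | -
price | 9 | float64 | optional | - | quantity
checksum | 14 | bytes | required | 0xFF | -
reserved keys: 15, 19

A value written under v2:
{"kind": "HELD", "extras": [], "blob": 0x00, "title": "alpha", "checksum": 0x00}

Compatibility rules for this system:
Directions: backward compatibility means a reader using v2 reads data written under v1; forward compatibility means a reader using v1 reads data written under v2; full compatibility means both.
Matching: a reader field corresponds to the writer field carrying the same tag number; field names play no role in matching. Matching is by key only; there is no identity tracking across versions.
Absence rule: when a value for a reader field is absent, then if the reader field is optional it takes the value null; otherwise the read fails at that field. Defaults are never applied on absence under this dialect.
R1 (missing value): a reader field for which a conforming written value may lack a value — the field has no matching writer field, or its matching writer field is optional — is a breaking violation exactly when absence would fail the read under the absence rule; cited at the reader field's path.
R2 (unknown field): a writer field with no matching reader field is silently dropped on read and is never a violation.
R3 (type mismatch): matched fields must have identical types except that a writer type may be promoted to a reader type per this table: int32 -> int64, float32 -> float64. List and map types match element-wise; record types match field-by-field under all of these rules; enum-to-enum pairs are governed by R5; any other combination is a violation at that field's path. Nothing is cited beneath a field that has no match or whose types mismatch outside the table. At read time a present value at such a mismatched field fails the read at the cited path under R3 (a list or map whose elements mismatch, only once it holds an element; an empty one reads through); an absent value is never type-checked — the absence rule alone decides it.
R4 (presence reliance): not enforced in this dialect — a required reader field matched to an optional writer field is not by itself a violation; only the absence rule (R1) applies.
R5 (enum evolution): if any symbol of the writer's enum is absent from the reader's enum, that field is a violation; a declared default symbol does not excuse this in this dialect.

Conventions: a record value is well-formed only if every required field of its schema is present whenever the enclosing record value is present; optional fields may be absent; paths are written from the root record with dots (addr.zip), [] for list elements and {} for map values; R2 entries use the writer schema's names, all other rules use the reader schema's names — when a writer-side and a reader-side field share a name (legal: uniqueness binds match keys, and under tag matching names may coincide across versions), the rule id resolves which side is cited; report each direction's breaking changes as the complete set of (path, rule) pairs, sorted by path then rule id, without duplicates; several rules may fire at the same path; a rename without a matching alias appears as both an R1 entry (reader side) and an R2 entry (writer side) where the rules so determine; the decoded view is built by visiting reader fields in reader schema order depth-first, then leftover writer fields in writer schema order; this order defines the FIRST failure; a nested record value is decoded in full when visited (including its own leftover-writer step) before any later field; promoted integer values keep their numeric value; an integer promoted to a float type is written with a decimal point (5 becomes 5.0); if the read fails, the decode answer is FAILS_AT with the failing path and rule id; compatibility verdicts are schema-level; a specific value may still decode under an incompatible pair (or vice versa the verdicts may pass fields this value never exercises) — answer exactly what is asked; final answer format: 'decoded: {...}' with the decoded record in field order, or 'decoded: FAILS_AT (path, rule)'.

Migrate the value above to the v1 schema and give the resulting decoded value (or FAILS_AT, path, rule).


decoded: {"kind": "HELD", "extras": [], "signature": 0x00, "notes": null, "title": "alpha", "price": null, "checksum": 0x00}

in Session below, arrows point writer -> reader
migrating the Session value to v1:
  kind := "HELD"
  extras := []
  signature := 0x00 (from writer blob)
  notes := null (missing; optional => null)
  title := "alpha"
  price := null (missing; optional => null)
  checksum := 0x00
  => decoded: {"kind": "HELD", "extras": [], "signature": 0x00, "notes": null, "title": "alpha", "price": null, "checksum": 0x00}
diffs on Session not affecting the asked answer:
  enum Channel (field kind in record Session): symbol MID removed -> shifts the Session verdicts, not this decode
  removed field notes from record Session (its key 15 joins the reserved list) -> triggers nothing under the printed rules; the Session answer is the same either way
  renamed field signature to blob in record Session (alias signature declared on the renamed field) -> triggers nothing under the printed rules; the Session answer is the same either way


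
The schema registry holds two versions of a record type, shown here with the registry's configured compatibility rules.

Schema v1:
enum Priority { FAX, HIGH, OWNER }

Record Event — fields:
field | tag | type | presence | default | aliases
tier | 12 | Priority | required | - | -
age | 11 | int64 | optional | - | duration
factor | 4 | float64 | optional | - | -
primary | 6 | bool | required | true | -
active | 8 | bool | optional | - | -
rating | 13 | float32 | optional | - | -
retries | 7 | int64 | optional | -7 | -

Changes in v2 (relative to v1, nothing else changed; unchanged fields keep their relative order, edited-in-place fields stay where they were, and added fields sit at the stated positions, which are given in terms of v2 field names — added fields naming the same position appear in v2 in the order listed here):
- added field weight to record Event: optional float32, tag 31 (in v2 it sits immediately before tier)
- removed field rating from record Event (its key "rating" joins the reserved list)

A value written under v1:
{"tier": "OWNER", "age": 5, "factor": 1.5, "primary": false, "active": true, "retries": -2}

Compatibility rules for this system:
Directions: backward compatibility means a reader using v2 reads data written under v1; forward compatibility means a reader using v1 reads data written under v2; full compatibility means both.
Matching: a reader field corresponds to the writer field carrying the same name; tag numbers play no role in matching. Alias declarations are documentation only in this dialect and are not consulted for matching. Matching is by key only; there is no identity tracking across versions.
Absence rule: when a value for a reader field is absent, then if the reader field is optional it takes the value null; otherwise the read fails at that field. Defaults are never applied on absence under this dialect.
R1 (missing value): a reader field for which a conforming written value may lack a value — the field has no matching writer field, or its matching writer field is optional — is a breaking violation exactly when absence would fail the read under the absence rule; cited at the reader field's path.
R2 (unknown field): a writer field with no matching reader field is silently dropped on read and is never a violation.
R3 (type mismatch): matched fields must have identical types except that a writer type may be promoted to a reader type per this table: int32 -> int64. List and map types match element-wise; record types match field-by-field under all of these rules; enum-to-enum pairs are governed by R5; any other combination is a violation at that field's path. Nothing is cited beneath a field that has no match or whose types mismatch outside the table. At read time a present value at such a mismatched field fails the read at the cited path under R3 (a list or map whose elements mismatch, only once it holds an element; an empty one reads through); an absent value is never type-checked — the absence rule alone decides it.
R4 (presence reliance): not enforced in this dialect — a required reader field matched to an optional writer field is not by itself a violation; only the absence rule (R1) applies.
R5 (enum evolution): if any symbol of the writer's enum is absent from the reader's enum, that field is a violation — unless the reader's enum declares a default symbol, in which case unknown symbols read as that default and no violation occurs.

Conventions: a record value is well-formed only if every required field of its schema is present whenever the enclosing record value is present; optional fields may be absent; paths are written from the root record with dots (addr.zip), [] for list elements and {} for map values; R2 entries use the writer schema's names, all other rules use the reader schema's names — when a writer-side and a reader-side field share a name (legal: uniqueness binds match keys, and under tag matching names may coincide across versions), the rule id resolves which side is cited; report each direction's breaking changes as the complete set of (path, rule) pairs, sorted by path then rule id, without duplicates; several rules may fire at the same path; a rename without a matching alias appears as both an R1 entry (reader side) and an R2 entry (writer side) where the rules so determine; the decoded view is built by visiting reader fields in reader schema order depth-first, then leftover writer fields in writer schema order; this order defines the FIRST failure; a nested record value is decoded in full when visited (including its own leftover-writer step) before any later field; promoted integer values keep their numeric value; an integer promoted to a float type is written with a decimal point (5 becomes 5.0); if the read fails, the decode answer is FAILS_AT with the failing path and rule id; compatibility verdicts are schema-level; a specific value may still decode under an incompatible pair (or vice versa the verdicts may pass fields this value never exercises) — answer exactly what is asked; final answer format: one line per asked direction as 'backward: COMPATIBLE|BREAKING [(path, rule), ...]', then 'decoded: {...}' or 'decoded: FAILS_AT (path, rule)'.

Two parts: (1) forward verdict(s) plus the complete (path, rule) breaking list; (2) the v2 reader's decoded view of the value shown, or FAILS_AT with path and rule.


forward: COMPATIBLE []; decoded: {"weight": null, "tier": "OWNER", "age": 5, "factor": 1.5, "primary": false, "active": true, "retries": -2}

in Event below, arrows point writer -> reader
checking forward for Event: reader v1 against writer v2:
  tier: paired with writer tier (Priority -> Priority; writer required)
  age: paired with writer age (int64 -> int64; writer optional)
  factor: paired with writer factor (float64 -> float64; writer optional)
  primary: paired with writer primary (bool -> bool; writer required)
  active: paired with writer active (bool -> bool; writer optional)
  rating has no writer counterpart
  retries: paired with writer retries (int64 -> int64; writer optional)
  writer field weight has no reader counterpart
  => no violations; forward on Event: COMPATIBLE
decode (reader v2):
  weight := null (absent, optional -> null)
  tier := "OWNER"
  age := 5
  factor := 1.5
  primary := false
  active := true
  retries := -2
  => decoded: {"weight": null, "tier": "OWNER", "age": 5, "factor": 1.5, "primary": false, "active": true, "retries": -2}
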